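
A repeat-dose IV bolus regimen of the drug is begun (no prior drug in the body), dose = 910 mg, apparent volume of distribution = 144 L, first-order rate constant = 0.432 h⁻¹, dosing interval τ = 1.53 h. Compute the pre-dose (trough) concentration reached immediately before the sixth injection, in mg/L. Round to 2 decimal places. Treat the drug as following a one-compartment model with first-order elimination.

C₀ per dose = Dose / Vd = 910 / 144 = 6.319 mg/L
Fraction remaining after one interval: r = e^(−kτ) = e^(−0.4320 × 1.53) = 0.5164
Before dose 6, 5 doses have been given (aged 1τ, 2τ, 3τ, 4τ, 5τ).
C_trough = C₀ × (r + r² + … + r^5) = C₀ × r(1−r^5)/(1−r)
        = 6.319 × 0.5164 × (1 − 0.03672) / (1 − 0.5164) = 6.500 mg/L

6.50 mg/L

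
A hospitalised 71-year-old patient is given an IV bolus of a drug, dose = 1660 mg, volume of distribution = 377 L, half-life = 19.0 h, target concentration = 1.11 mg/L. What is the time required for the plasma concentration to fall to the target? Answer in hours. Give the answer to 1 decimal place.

C₀ = Dose / Vd = 1660 / 377 = 4.403 mg/L
k = ln2 / t½ = 0.693147 / 19.0 = 0.03648 h⁻¹
t = ln(C₀ / C) / k = ln(4.403 / 1.11) / 0.03648
  = ln(3.967) / 0.03648 = 1.378 / 0.03648 = 37.77 h

37.8 h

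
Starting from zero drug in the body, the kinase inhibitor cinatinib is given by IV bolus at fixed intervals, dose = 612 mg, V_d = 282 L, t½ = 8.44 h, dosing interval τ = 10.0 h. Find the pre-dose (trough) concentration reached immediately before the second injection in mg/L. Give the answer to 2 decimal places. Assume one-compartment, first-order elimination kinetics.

0.95 mg/L

C₀ per dose = Dose / Vd = 612 / 282 = 2.170 mg/L
k = ln2 / t½ = 0.693147 / 8.44 = 0.08213 h⁻¹
Fraction remaining after one interval: r = e^(−kτ) = e^(−0.08213 × 10.0) = 0.4399
Before dose 2, 1 dose has been given (aged 1τ).
C_trough = C₀ × r = 2.170 × 0.4399 = 0.9546 mg/L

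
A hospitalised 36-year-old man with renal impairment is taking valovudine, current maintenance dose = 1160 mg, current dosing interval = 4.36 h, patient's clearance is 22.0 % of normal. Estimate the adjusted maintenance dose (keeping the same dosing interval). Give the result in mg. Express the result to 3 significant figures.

255 mg

To keep the same average steady-state level, dosing rate must scale with clearance.
CL ratio = 22.0 / 100 = 0.2200
New dose (same interval) = 1160 × 0.2200 = 255.2 mg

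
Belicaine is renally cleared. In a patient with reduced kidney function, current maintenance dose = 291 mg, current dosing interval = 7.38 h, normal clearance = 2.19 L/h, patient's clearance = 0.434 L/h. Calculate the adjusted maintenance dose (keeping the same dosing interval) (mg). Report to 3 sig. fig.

57.7 mg

To keep the same average steady-state level, dosing rate must scale with clearance.
CL ratio = 0.434 / 2.19 = 0.1982
New dose (same interval) = 291 × 0.1982 = 57.68 mg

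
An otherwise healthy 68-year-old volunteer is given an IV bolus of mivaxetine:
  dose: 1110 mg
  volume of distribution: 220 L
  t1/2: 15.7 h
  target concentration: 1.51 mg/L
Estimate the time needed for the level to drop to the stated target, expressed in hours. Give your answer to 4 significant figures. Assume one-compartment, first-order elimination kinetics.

27.32 h

C₀ = Dose / Vd = 1110 / 220 = 5.045 mg/L
k = ln2 / t½ = 0.693147 / 15.7 = 0.04415 h⁻¹
t = ln(C₀ / C) / k = ln(5.045 / 1.51) / 0.04415
  = ln(3.341) / 0.04415 = 1.206 / 0.04415 = 27.32 h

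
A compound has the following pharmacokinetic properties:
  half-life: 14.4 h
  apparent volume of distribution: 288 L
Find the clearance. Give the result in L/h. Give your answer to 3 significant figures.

13.9 L/h

k = ln2 / t½ = 0.693147 / 14.4 = 0.04814 h⁻¹
CL = k × Vd = 0.04814 × 288 = 13.86 L/h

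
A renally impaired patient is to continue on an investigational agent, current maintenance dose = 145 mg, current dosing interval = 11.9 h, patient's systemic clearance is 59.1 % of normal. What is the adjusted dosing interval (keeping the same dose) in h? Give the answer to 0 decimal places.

20 h

To keep the same average steady-state level, dosing rate must scale with clearance.
CL ratio = 59.1 / 100 = 0.5910
New interval (same dose) = 11.9 / 0.5910 = 20.14 h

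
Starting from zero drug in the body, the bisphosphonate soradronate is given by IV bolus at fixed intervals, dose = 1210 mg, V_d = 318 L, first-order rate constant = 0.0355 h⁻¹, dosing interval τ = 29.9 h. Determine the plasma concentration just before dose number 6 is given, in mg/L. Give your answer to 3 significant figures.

2.00 mg/L

C₀ per dose = Dose / Vd = 1210 / 318 = 3.805 mg/L
Fraction remaining after one interval: r = e^(−kτ) = e^(−0.03550 × 29.9) = 0.3460
Before dose 6, 5 doses have been given (aged 1τ, 2τ, 3τ, 4τ, 5τ).
C_trough = C₀ × (r + r² + … + r^5) = C₀ × r(1−r^5)/(1−r)
        = 3.805 × 0.3460 × (1 − 0.004959) / (1 − 0.3460) = 2.003 mg/L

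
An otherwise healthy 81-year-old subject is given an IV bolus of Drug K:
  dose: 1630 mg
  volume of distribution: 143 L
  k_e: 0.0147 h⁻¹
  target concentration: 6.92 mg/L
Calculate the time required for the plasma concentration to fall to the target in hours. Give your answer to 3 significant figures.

34.0 h

C₀ = Dose / Vd = 1630 / 143 = 11.40 mg/L
t = ln(C₀ / C) / k = ln(11.40 / 6.92) / 0.01470
  = ln(1.647) / 0.01470 = 0.4990 / 0.01470 = 33.95 h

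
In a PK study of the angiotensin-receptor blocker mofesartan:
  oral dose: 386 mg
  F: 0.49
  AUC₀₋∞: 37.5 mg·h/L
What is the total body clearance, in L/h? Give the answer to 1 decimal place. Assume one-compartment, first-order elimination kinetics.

5.0 L/h

CL = F·Dose / AUC = 0.49 × 386 / 37.5 = 5.044 L/h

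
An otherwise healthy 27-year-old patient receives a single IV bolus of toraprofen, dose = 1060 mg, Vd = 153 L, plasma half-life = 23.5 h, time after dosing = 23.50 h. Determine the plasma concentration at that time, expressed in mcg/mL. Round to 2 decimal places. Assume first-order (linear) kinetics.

C₀ = Dose / Vd = 1060 / 153 = 6.928 mg/L
k = ln2 / t½ = 0.693147 / 23.5 = 0.02950 h⁻¹
t / t½ = 23.50 / 23.5 = 1 half-lives
C = C₀ × (1/2)^1 = 6.928 × 0.5000 = 3.464 mg/L
(3.464 mg/L = 3.464 mcg/mL)

3.46 mcg/mL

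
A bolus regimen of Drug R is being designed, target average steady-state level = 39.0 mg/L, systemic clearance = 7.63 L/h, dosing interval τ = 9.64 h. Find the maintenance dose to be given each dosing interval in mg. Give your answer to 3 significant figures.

At steady state, Dose/τ = Css × CL.
Dose = Css × CL × τ = 39.0 × 7.630 × 9.64 = 2869 mg

2870 mg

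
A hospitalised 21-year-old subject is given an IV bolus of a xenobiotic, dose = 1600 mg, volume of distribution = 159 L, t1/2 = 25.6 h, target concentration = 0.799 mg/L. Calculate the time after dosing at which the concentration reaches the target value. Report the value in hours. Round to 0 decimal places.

C₀ = Dose / Vd = 1600 / 159 = 10.06 mg/L
k = ln2 / t½ = 0.693147 / 25.6 = 0.02708 h⁻¹
t = ln(C₀ / C) / k = ln(10.06 / 0.799) / 0.02708
  = ln(12.59) / 0.02708 = 2.533 / 0.02708 = 93.54 h

94 h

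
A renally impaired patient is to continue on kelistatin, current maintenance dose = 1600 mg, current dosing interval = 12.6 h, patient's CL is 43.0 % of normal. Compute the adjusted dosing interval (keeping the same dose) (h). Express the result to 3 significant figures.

To keep the same average steady-state level, dosing rate must scale with clearance.
CL ratio = 43.0 / 100 = 0.4300
New interval (same dose) = 12.6 / 0.4300 = 29.30 h

29.3 h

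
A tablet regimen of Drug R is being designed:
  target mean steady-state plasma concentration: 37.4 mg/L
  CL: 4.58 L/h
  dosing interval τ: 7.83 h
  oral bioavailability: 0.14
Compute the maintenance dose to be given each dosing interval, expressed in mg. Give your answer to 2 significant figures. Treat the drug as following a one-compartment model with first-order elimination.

At steady state, F × (Dose/τ) = Css × CL.
Dose = Css × CL × τ / F = 37.4 × 4.580 × 7.83 / 0.14 = 9580 mg

9600 mg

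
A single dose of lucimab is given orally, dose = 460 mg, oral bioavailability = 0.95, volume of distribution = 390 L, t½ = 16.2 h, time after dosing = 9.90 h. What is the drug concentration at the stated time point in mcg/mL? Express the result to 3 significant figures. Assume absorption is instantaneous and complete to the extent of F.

0.734 mcg/mL

Amount reaching circulation = F × Dose = 0.95 × 460.0 = 437.0 mg
C₀ = F·Dose / Vd = 437.0 / 390 = 1.121 mg/L
k = ln2 / t½ = 0.693147 / 16.2 = 0.04279 h⁻¹
C = C₀ · e^(−k·t) = 1.121 × e^(−0.04279 × 9.90)
  = 1.121 × 0.6547 = 0.7339 mg/L
(0.7339 mg/L = 0.7339 mcg/mL)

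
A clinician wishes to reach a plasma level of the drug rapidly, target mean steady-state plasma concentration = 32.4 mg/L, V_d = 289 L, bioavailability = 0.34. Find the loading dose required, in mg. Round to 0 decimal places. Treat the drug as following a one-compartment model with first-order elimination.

27540 mg

LD = Css × Vd / F = 32.4 × 289 / 0.34 = 27540 mg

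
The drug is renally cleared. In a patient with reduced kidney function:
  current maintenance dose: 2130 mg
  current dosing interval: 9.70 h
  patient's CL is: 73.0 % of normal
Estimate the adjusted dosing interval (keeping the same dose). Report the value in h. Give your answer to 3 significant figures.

13.3 h

To keep the same average steady-state level, dosing rate must scale with clearance.
CL ratio = 73.0 / 100 = 0.7300
New interval (same dose) = 9.70 / 0.7300 = 13.29 h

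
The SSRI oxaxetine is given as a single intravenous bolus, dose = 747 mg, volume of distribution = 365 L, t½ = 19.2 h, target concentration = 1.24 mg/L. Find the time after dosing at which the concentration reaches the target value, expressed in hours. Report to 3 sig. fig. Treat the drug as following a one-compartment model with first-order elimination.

13.9 h

C₀ = Dose / Vd = 747.0 / 365 = 2.047 mg/L
k = ln2 / t½ = 0.693147 / 19.2 = 0.03610 h⁻¹
t = ln(C₀ / C) / k = ln(2.047 / 1.24) / 0.03610
  = ln(1.651) / 0.03610 = 0.5014 / 0.03610 = 13.89 h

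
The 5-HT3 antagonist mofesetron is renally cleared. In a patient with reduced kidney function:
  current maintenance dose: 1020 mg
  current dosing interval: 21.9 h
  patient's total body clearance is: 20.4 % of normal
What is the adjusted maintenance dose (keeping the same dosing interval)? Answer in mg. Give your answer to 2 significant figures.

To keep the same average steady-state level, dosing rate must scale with clearance.
CL ratio = 20.4 / 100 = 0.2040
New dose (same interval) = 1020 × 0.2040 = 208.1 mg

210 mg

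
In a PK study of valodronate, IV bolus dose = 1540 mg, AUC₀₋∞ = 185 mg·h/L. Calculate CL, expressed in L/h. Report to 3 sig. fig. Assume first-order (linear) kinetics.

8.32 L/h

CL = Dose / AUC = 1540 / 185 = 8.324 L/h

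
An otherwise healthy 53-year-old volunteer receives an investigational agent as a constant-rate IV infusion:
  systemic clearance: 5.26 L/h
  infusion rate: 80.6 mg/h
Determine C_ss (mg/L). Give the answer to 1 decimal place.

At steady state Css = R₀ / CL = 80.6 / 5.260 = 15.32 mg/L

15.3 mg/L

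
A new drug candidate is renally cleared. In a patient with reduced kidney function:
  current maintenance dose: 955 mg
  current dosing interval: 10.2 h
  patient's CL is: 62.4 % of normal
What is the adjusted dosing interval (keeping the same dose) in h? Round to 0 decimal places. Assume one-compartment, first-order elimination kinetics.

16 h

To keep the same average steady-state level, dosing rate must scale with clearance.
CL ratio = 62.4 / 100 = 0.6240
New interval (same dose) = 10.2 / 0.6240 = 16.35 h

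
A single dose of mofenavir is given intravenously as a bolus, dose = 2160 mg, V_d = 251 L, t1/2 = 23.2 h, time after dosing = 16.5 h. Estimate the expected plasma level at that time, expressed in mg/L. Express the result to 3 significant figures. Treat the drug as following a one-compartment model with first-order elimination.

C₀ = Dose / Vd = 2160 / 251 = 8.606 mg/L
k = ln2 / t½ = 0.693147 / 23.2 = 0.02988 h⁻¹
C = C₀ · e^(−k·t) = 8.606 × e^(−0.02988 × 16.5)
  = 8.606 × 0.6108 = 5.257 mg/L

5.26 mg/L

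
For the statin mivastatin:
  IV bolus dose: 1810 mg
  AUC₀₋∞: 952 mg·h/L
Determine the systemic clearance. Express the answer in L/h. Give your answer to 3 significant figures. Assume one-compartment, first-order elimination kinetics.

CL = Dose / AUC = 1810 / 952 = 1.901 L/h

1.90 L/h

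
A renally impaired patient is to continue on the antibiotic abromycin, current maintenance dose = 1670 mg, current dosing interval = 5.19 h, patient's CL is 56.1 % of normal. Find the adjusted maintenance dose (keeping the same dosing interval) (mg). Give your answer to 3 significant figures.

To keep the same average steady-state level, dosing rate must scale with clearance.
CL ratio = 56.1 / 100 = 0.5610
New dose (same interval) = 1670 × 0.5610 = 936.9 mg

937 mg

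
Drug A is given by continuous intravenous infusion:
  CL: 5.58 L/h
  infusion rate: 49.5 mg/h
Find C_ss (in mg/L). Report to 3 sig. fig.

8.87 mg/L

At steady state Css = R₀ / CL = 49.5 / 5.580 = 8.871 mg/L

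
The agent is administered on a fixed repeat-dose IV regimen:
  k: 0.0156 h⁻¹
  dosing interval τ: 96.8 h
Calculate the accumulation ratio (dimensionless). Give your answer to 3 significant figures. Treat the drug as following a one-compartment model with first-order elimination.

e^(−kτ) = e^(−0.01560 × 96.8) = 0.2209
Accumulation ratio R = 1 / (1 − e^(−kτ)) = 1 / (1 − 0.2209) = 1.284

1.28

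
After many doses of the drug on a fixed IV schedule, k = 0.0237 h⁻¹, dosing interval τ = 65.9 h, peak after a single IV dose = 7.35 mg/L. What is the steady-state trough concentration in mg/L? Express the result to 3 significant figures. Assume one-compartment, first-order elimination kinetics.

e^(−kτ) = e^(−0.02370 × 65.9) = 0.2098
Accumulation ratio R = 1 / (1 − e^(−kτ)) = 1 / (1 − 0.2098) = 1.266
Steady-state trough = C₀ × R × e^(−kτ) = 7.35 × 1.266 × 0.2098 = 1.952 mg/L

1.95 mg/L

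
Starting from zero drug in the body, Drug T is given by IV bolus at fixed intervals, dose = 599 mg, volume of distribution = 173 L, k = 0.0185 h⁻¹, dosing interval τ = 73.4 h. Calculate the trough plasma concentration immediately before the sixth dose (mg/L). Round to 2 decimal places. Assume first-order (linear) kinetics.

C₀ per dose = Dose / Vd = 599 / 173 = 3.462 mg/L
Fraction remaining after one interval: r = e^(−kτ) = e^(−0.01850 × 73.4) = 0.2572
Before dose 6, 5 doses have been given (aged 1τ, 2τ, 3τ, 4τ, 5τ).
C_trough = C₀ × (r + r² + … + r^5) = C₀ × r(1−r^5)/(1−r)
        = 3.462 × 0.2572 × (1 − 0.001126) / (1 − 0.2572) = 1.197 mg/L

1.20 mg/L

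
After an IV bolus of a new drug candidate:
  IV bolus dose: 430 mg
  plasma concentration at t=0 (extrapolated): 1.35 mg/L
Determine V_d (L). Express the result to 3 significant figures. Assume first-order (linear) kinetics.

319 L

Vd = Dose / C₀ = 430.0 / 1.35 = 318.5 L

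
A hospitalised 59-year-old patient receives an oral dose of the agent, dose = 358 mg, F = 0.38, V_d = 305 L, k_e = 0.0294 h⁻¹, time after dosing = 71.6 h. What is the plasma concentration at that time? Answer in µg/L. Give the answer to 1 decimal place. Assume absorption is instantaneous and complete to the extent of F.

54.3 µg/L

Amount reaching circulation = F × Dose = 0.38 × 358.0 = 136.0 mg
C₀ = F·Dose / Vd = 136.0 / 305 = 0.4459 mg/L
C = C₀ · e^(−k·t) = 0.4459 × e^(−0.02940 × 71.6)
  = 0.4459 × 0.1218 = 0.05431 mg/L
Convert: 0.05431 mg/L × 1000 = 54.31 µg/L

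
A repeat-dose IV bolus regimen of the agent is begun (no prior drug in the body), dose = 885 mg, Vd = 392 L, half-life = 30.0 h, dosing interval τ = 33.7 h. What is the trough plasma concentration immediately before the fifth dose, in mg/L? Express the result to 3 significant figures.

1.83 mg/L

C₀ per dose = Dose / Vd = 885 / 392 = 2.258 mg/L
k = ln2 / t½ = 0.693147 / 30.0 = 0.02310 h⁻¹
Fraction remaining after one interval: r = e^(−kτ) = e^(−0.02310 × 33.7) = 0.4591
Before dose 5, 4 doses have been given (aged 1τ, 2τ, 3τ, 4τ).
C_trough = C₀ × (r + r² + … + r^4) = C₀ × r(1−r^4)/(1−r)
        = 2.258 × 0.4591 × (1 − 0.04443) / (1 − 0.4591) = 1.831 mg/L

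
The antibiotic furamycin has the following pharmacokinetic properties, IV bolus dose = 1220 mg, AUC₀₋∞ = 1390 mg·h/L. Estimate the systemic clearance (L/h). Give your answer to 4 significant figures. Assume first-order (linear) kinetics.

CL = Dose / AUC = 1220 / 1390 = 0.8777 L/h

0.8777 L/h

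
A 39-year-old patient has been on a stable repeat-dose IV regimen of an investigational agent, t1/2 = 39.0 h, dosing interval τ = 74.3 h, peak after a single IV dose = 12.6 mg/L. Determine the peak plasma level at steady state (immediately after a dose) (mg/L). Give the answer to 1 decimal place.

k = ln2 / t½ = 0.693147 / 39.0 = 0.01777 h⁻¹
e^(−kτ) = e^(−0.01777 × 74.3) = 0.2671
Accumulation ratio R = 1 / (1 − e^(−kτ)) = 1 / (1 − 0.2671) = 1.364
Steady-state peak = C₀ × R = 12.6 × 1.364 = 17.19 mg/L

17.2 mg/L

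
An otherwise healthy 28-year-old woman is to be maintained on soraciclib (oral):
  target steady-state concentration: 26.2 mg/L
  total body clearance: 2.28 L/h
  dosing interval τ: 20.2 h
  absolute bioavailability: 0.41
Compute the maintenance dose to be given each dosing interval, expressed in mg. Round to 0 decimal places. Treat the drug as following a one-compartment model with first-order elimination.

2943 mg

At steady state, F × (Dose/τ) = Css × CL.
Dose = Css × CL × τ / F = 26.2 × 2.280 × 20.2 / 0.41 = 2943 mg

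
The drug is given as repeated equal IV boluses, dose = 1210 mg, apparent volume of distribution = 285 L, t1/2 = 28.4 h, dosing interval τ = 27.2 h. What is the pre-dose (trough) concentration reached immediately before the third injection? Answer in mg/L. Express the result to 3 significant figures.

3.31 mg/L

C₀ per dose = Dose / Vd = 1210 / 285 = 4.246 mg/L
k = ln2 / t½ = 0.693147 / 28.4 = 0.02441 h⁻¹
Fraction remaining after one interval: r = e^(−kτ) = e^(−0.02441 × 27.2) = 0.5148
Before dose 3, 2 doses have been given (aged 1τ, 2τ).
C_trough = C₀ × (r + r²) = 4.246 × (0.5148 + 0.2650) = 3.311 mg/L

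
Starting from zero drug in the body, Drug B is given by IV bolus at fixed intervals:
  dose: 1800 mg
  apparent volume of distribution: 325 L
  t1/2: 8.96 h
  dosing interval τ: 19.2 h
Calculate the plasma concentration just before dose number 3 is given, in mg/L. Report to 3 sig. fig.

C₀ per dose = Dose / Vd = 1800 / 325 = 5.538 mg/L
k = ln2 / t½ = 0.693147 / 8.96 = 0.07736 h⁻¹
Fraction remaining after one interval: r = e^(−kτ) = e^(−0.07736 × 19.2) = 0.2264
Before dose 3, 2 doses have been given (aged 1τ, 2τ).
C_trough = C₀ × (r + r²) = 5.538 × (0.2264 + 0.05126) = 1.538 mg/L

1.54 mg/L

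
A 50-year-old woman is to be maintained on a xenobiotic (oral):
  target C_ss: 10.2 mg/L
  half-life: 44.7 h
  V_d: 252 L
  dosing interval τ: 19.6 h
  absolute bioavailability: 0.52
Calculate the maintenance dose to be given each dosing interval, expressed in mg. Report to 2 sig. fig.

k = ln2 / t½ = 0.693147 / 44.7 = 0.01551 h⁻¹
CL = k × Vd = 0.01551 × 252 = 3.909 L/h
At steady state, F × (Dose/τ) = Css × CL.
Dose = Css × CL × τ / F = 10.2 × 3.909 × 19.6 / 0.52 = 1503 mg

1500 mg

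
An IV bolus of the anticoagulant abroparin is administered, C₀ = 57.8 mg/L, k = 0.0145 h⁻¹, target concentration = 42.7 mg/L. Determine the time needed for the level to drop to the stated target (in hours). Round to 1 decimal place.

20.9 h

t = ln(C₀ / C) / k = ln(57.80 / 42.7) / 0.01450
  = ln(1.354) / 0.01450 = 0.3031 / 0.01450 = 20.90 h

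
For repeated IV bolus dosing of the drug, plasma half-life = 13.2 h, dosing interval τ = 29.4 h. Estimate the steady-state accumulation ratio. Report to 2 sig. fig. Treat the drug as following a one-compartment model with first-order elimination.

1.3

k = ln2 / t½ = 0.693147 / 13.2 = 0.05251 h⁻¹
e^(−kτ) = e^(−0.05251 × 29.4) = 0.2136
Accumulation ratio R = 1 / (1 − e^(−kτ)) = 1 / (1 − 0.2136) = 1.272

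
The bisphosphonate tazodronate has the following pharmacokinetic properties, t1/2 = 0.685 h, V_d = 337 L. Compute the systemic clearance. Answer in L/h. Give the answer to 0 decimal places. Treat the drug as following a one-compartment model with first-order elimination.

k = ln2 / t½ = 0.693147 / 0.685 = 1.012 h⁻¹
CL = k × Vd = 1.012 × 337 = 341.0 L/h

341 L/h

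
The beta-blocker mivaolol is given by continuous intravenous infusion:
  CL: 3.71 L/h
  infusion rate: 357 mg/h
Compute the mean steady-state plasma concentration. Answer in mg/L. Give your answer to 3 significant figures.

96.2 mg/L

At steady state Css = R₀ / CL = 357 / 3.710 = 96.23 mg/L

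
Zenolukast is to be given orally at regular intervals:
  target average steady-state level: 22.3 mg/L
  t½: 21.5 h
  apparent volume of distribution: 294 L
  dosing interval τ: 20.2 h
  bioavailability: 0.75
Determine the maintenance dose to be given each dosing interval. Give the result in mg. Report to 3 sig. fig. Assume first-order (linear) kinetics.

5690 mg

k = ln2 / t½ = 0.693147 / 21.5 = 0.03224 h⁻¹
CL = k × Vd = 0.03224 × 294 = 9.479 L/h
At steady state, F × (Dose/τ) = Css × CL.
Dose = Css × CL × τ / F = 22.3 × 9.479 × 20.2 / 0.75 = 5693 mg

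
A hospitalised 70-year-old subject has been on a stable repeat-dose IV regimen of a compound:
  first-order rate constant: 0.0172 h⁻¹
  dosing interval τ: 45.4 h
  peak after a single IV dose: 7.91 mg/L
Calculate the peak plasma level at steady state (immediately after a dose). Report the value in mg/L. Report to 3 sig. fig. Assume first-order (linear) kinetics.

14.6 mg/L

e^(−kτ) = e^(−0.01720 × 45.4) = 0.4580
Accumulation ratio R = 1 / (1 − e^(−kτ)) = 1 / (1 − 0.4580) = 1.845
Steady-state peak = C₀ × R = 7.91 × 1.845 = 14.59 mg/L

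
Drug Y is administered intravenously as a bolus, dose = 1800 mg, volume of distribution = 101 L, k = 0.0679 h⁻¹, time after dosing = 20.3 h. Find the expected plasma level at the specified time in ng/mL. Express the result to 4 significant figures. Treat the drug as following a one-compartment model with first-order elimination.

4491 ng/mL

C₀ = Dose / Vd = 1800 / 101 = 17.82 mg/L
C = C₀ · e^(−k·t) = 17.82 × e^(−0.06790 × 20.3)
  = 17.82 × 0.2520 = 4.491 mg/L
Convert: 4.491 mg/L × 1000 = 4491 ng/mL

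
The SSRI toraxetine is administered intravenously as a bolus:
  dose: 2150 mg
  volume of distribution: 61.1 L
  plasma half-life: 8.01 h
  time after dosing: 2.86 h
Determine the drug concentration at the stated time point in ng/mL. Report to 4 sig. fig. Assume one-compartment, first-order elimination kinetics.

C₀ = Dose / Vd = 2150 / 61.1 = 35.19 mg/L
k = ln2 / t½ = 0.693147 / 8.01 = 0.08654 h⁻¹
C = C₀ · e^(−k·t) = 35.19 × e^(−0.08654 × 2.86)
  = 35.19 × 0.7807 = 27.47 mg/L
Convert: 27.47 mg/L × 1000 = 27470 ng/mL

27470 ng/mL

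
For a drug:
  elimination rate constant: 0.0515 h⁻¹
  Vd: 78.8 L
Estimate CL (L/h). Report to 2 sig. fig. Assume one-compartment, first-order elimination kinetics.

4.1 L/h

CL = k × Vd = 0.0515 × 78.8 = 4.058 L/h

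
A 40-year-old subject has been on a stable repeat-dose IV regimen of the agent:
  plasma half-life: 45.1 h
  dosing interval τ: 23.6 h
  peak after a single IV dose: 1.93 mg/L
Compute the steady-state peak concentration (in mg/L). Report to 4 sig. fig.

k = ln2 / t½ = 0.693147 / 45.1 = 0.01537 h⁻¹
e^(−kτ) = e^(−0.01537 × 23.6) = 0.6958
Accumulation ratio R = 1 / (1 − e^(−kτ)) = 1 / (1 − 0.6958) = 3.287
Steady-state peak = C₀ × R = 1.93 × 3.287 = 6.344 mg/L

6.344 mg/L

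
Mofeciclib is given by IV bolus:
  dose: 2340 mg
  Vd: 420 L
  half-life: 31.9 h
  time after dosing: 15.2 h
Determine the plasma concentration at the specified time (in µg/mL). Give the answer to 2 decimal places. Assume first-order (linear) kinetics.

C₀ = Dose / Vd = 2340 / 420 = 5.571 mg/L
k = ln2 / t½ = 0.693147 / 31.9 = 0.02173 h⁻¹
C = C₀ · e^(−k·t) = 5.571 × e^(−0.02173 × 15.2)
  = 5.571 × 0.7187 = 4.004 mg/L
(4.004 mg/L = 4.004 µg/mL)

4.00 µg/mL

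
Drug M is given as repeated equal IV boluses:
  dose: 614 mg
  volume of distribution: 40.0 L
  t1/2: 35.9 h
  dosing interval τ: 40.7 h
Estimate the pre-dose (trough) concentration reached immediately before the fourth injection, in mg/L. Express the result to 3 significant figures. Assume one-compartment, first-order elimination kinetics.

C₀ per dose = Dose / Vd = 614 / 40.0 = 15.35 mg/L
k = ln2 / t½ = 0.693147 / 35.9 = 0.01931 h⁻¹
Fraction remaining after one interval: r = e^(−kτ) = e^(−0.01931 × 40.7) = 0.4557
Before dose 4, 3 doses have been given (aged 1τ, 2τ, 3τ).
C_trough = C₀ × (r + r² + … + r^3) = C₀ × r(1−r^3)/(1−r)
        = 15.35 × 0.4557 × (1 − 0.09463) / (1 − 0.4557) = 11.64 mg/L

11.6 mg/L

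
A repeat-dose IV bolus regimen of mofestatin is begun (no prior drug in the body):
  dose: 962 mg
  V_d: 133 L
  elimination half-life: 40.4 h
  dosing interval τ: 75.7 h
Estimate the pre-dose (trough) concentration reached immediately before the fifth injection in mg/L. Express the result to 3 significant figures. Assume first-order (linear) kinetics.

C₀ per dose = Dose / Vd = 962 / 133 = 7.233 mg/L
k = ln2 / t½ = 0.693147 / 40.4 = 0.01716 h⁻¹
Fraction remaining after one interval: r = e^(−kτ) = e^(−0.01716 × 75.7) = 0.2728
Before dose 5, 4 doses have been given (aged 1τ, 2τ, 3τ, 4τ).
C_trough = C₀ × (r + r² + … + r^4) = C₀ × r(1−r^4)/(1−r)
        = 7.233 × 0.2728 × (1 − 0.005538) / (1 − 0.2728) = 2.698 mg/L

2.70 mg/L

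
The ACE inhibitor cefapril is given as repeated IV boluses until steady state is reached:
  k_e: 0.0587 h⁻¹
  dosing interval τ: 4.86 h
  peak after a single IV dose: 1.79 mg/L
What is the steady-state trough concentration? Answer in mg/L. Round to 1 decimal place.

e^(−kτ) = e^(−0.05870 × 4.86) = 0.7518
Accumulation ratio R = 1 / (1 − e^(−kτ)) = 1 / (1 − 0.7518) = 4.029
Steady-state trough = C₀ × R × e^(−kτ) = 1.79 × 4.029 × 0.7518 = 5.422 mg/L

5.4 mg/L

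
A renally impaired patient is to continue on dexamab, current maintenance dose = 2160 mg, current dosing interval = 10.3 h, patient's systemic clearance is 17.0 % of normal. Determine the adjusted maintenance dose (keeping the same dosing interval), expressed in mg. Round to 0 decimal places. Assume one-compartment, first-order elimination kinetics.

367 mg

To keep the same average steady-state level, dosing rate must scale with clearance.
CL ratio = 17.0 / 100 = 0.1700
New dose (same interval) = 2160 × 0.1700 = 367.2 mg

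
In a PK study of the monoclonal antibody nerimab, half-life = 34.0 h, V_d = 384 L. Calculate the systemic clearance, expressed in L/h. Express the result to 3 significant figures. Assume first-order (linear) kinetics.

k = ln2 / t½ = 0.693147 / 34.0 = 0.02039 h⁻¹
CL = k × Vd = 0.02039 × 384 = 7.830 L/h

7.83 L/h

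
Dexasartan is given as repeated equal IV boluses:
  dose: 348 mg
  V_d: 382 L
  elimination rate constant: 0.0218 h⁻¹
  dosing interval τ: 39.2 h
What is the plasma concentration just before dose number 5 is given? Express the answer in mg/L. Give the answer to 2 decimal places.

C₀ per dose = Dose / Vd = 348 / 382 = 0.9110 mg/L
Fraction remaining after one interval: r = e^(−kτ) = e^(−0.02180 × 39.2) = 0.4255
Before dose 5, 4 doses have been given (aged 1τ, 2τ, 3τ, 4τ).
C_trough = C₀ × (r + r² + … + r^4) = C₀ × r(1−r^4)/(1−r)
        = 0.9110 × 0.4255 × (1 − 0.03278) / (1 − 0.4255) = 0.6526 mg/L

0.65 mg/L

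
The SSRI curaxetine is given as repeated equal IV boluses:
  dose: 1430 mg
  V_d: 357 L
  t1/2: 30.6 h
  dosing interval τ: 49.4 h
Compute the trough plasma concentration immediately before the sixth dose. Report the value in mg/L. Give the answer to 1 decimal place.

C₀ per dose = Dose / Vd = 1430 / 357 = 4.006 mg/L
k = ln2 / t½ = 0.693147 / 30.6 = 0.02265 h⁻¹
Fraction remaining after one interval: r = e^(−kτ) = e^(−0.02265 × 49.4) = 0.3266
Before dose 6, 5 doses have been given (aged 1τ, 2τ, 3τ, 4τ, 5τ).
C_trough = C₀ × (r + r² + … + r^5) = C₀ × r(1−r^5)/(1−r)
        = 4.006 × 0.3266 × (1 − 0.003716) / (1 − 0.3266) = 1.936 mg/L

1.9 mg/L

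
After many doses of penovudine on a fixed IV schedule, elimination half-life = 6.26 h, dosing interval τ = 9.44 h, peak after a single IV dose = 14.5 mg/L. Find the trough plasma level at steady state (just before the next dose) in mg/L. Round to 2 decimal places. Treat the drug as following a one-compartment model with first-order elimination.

k = ln2 / t½ = 0.693147 / 6.26 = 0.1107 h⁻¹
e^(−kτ) = e^(−0.1107 × 9.44) = 0.3517
Accumulation ratio R = 1 / (1 − e^(−kτ)) = 1 / (1 − 0.3517) = 1.542
Steady-state trough = C₀ × R × e^(−kτ) = 14.5 × 1.542 × 0.3517 = 7.864 mg/L

7.86 mg/L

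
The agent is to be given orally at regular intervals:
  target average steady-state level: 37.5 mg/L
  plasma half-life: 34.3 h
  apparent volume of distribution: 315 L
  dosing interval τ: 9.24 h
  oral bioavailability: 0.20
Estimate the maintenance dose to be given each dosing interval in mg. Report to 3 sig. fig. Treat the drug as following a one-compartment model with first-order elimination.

11000 mg

k = ln2 / t½ = 0.693147 / 34.3 = 0.02021 h⁻¹
CL = k × Vd = 0.02021 × 315 = 6.366 L/h
At steady state, F × (Dose/τ) = Css × CL.
Dose = Css × CL × τ / F = 37.5 × 6.366 × 9.24 / 0.20 = 11030 mg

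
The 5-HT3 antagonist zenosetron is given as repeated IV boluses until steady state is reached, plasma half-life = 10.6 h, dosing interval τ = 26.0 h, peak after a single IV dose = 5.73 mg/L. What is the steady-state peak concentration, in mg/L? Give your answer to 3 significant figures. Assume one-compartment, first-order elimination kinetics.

k = ln2 / t½ = 0.693147 / 10.6 = 0.06539 h⁻¹
e^(−kτ) = e^(−0.06539 × 26.0) = 0.1827
Accumulation ratio R = 1 / (1 − e^(−kτ)) = 1 / (1 − 0.1827) = 1.224
Steady-state peak = C₀ × R = 5.73 × 1.224 = 7.014 mg/L

7.01 mg/L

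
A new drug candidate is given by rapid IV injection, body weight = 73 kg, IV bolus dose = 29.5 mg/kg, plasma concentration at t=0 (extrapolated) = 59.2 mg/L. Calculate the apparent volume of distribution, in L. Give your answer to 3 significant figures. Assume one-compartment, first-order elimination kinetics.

36.4 L

Dose = 29.5 × 73 = 2154 mg
Vd = Dose / C₀ = 2154 / 59.2 = 36.39 L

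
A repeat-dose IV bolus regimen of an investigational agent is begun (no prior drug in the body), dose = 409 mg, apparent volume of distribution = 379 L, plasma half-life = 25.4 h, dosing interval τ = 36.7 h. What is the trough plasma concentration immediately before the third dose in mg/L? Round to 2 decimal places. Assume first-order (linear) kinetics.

C₀ per dose = Dose / Vd = 409 / 379 = 1.079 mg/L
k = ln2 / t½ = 0.693147 / 25.4 = 0.02729 h⁻¹
Fraction remaining after one interval: r = e^(−kτ) = e^(−0.02729 × 36.7) = 0.3673
Before dose 3, 2 doses have been given (aged 1τ, 2τ).
C_trough = C₀ × (r + r²) = 1.079 × (0.3673 + 0.1349) = 0.5419 mg/L

0.54 mg/L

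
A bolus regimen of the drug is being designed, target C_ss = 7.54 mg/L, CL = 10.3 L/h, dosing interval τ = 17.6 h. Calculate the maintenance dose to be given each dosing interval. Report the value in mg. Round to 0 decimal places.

1367 mg

At steady state, Dose/τ = Css × CL.
Dose = Css × CL × τ = 7.54 × 10.30 × 17.6 = 1367 mg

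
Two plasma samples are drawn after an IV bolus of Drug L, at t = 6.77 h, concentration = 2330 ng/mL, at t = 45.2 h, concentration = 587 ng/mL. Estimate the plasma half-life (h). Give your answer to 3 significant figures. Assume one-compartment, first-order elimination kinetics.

k = ln(C₁/C₂) / (t₂ − t₁) = ln(2330/587) / (45.2 − 6.77)
  = 1.379 / 38.43 = 0.03588 h⁻¹
t½ = ln2 / k = 0.693147 / 0.03588 = 19.32 h

19.3 h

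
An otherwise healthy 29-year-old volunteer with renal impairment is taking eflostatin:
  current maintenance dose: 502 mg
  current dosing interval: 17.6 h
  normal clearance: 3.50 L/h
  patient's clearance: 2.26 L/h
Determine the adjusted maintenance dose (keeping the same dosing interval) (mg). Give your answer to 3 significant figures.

To keep the same average steady-state level, dosing rate must scale with clearance.
CL ratio = 2.26 / 3.50 = 0.6457
New dose (same interval) = 502 × 0.6457 = 324.1 mg

324 mg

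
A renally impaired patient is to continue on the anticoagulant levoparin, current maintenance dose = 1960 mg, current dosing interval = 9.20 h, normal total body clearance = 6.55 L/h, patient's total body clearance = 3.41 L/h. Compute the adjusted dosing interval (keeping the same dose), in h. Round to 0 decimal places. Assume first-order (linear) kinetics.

18 h

To keep the same average steady-state level, dosing rate must scale with clearance.
CL ratio = 3.41 / 6.55 = 0.5206
New interval (same dose) = 9.20 / 0.5206 = 17.67 h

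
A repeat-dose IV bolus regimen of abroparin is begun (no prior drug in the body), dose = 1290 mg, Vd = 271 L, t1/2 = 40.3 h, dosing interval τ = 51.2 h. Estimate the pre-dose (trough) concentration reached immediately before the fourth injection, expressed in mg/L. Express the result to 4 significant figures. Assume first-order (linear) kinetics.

C₀ per dose = Dose / Vd = 1290 / 271 = 4.760 mg/L
k = ln2 / t½ = 0.693147 / 40.3 = 0.01720 h⁻¹
Fraction remaining after one interval: r = e^(−kτ) = e^(−0.01720 × 51.2) = 0.4145
Before dose 4, 3 doses have been given (aged 1τ, 2τ, 3τ).
C_trough = C₀ × (r + r² + … + r^3) = C₀ × r(1−r^3)/(1−r)
        = 4.760 × 0.4145 × (1 − 0.07122) / (1 − 0.4145) = 3.130 mg/L

3.130 mg/L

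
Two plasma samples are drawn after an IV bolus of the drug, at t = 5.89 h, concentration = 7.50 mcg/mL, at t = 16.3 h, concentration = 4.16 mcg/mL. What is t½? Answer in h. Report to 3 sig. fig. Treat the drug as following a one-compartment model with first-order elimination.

k = ln(C₁/C₂) / (t₂ − t₁) = ln(7.50/4.16) / (16.3 − 5.89)
  = 0.5894 / 10.41 = 0.05662 h⁻¹
t½ = ln2 / k = 0.693147 / 0.05662 = 12.24 h

12.2 h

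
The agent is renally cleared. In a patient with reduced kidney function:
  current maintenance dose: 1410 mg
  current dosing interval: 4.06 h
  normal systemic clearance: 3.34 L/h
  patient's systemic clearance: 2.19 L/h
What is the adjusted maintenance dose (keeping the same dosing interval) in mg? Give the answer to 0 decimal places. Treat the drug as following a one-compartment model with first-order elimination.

To keep the same average steady-state level, dosing rate must scale with clearance.
CL ratio = 2.19 / 3.34 = 0.6557
New dose (same interval) = 1410 × 0.6557 = 924.5 mg

925 mg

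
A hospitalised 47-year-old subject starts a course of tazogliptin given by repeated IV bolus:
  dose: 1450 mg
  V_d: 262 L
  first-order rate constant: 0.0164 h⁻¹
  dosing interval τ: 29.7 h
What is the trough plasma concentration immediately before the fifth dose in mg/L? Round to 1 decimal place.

C₀ per dose = Dose / Vd = 1450 / 262 = 5.534 mg/L
Fraction remaining after one interval: r = e^(−kτ) = e^(−0.01640 × 29.7) = 0.6144
Before dose 5, 4 doses have been given (aged 1τ, 2τ, 3τ, 4τ).
C_trough = C₀ × (r + r² + … + r^4) = C₀ × r(1−r^4)/(1−r)
        = 5.534 × 0.6144 × (1 − 0.1425) / (1 − 0.6144) = 7.561 mg/L

7.6 mg/L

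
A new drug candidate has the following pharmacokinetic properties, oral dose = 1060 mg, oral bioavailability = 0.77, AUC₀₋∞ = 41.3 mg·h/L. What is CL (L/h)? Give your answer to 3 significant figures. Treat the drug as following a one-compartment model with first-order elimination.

CL = F·Dose / AUC = 0.77 × 1060 / 41.3 = 19.76 L/h

19.8 L/h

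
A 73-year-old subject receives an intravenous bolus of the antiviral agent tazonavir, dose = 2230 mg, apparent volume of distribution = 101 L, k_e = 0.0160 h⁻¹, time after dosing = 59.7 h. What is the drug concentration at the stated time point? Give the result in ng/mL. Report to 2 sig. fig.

C₀ = Dose / Vd = 2230 / 101 = 22.08 mg/L
C = C₀ · e^(−k·t) = 22.08 × e^(−0.01600 × 59.7)
  = 22.08 × 0.3847 = 8.494 mg/L
Convert: 8.494 mg/L × 1000 = 8494 ng/mL

8500 ng/mL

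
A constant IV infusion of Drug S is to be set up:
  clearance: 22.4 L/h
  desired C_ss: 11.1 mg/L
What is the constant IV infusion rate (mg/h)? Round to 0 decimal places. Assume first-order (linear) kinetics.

249 mg/h

At steady state, infusion rate R₀ = Css × CL = 11.1 × 22.40 = 248.6 mg/h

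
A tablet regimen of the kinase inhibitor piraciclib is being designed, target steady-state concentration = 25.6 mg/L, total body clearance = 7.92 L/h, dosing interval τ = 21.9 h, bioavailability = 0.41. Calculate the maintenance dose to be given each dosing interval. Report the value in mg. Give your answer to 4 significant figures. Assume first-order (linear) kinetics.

At steady state, F × (Dose/τ) = Css × CL.
Dose = Css × CL × τ / F = 25.6 × 7.920 × 21.9 / 0.41 = 10830 mg

10830 mg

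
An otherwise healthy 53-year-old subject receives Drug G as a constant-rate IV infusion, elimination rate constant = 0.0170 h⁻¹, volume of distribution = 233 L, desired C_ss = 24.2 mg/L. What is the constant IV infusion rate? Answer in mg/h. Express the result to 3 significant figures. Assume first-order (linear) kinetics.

CL = k × Vd = 0.01700 × 233 = 3.961 L/h
At steady state, infusion rate R₀ = Css × CL = 24.2 × 3.961 = 95.86 mg/h

95.9 mg/h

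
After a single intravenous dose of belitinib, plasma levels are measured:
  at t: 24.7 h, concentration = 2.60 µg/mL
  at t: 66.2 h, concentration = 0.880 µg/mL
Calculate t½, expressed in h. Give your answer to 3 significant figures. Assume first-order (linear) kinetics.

k = ln(C₁/C₂) / (t₂ − t₁) = ln(2.60/0.880) / (66.2 − 24.7)
  = 1.083 / 41.50 = 0.02610 h⁻¹
t½ = ln2 / k = 0.693147 / 0.02610 = 26.56 h

26.6 h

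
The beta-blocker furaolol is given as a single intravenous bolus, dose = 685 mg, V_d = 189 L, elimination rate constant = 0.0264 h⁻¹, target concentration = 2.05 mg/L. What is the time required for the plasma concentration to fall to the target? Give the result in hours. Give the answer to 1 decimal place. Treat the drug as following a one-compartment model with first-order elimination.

21.6 h

C₀ = Dose / Vd = 685.0 / 189 = 3.624 mg/L
t = ln(C₀ / C) / k = ln(3.624 / 2.05) / 0.02640
  = ln(1.768) / 0.02640 = 0.5698 / 0.02640 = 21.58 h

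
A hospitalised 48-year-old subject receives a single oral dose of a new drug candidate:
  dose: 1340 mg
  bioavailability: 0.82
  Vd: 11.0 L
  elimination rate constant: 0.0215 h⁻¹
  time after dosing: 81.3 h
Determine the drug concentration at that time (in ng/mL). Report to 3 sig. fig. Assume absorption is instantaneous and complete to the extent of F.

17400 ng/mL

Amount reaching circulation = F × Dose = 0.82 × 1340 = 1099 mg
C₀ = F·Dose / Vd = 1099 / 11.0 = 99.91 mg/L
C = C₀ · e^(−k·t) = 99.91 × e^(−0.02150 × 81.3)
  = 99.91 × 0.1741 = 17.39 mg/L
Convert: 17.39 mg/L × 1000 = 17390 ng/mL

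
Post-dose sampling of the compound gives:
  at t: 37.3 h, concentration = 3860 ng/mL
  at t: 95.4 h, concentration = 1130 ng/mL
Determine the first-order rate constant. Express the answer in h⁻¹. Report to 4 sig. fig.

k = ln(C₁/C₂) / (t₂ − t₁) = ln(3860/1130) / (95.4 − 37.3)
  = 1.228 / 58.10 = 0.02114 h⁻¹

0.02114 h⁻¹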